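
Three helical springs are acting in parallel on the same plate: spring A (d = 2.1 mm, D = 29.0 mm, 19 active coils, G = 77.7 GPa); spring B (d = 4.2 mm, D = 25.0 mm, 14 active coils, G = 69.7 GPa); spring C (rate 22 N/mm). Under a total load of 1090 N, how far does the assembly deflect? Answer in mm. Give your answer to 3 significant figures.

k_A = Gd⁴/(8D³N_a) = (77.7×10³)(2.1⁴)/(8·29.0³·19) = 0.40762 N/mm
k_B = Gd⁴/(8D³N_a) = (69.7×10³)(4.2⁴)/(8·25.0³·14) = 12.393 N/mm
Parallel: k_eq = 0.40762 + 12.393 + 22 = 34.801 N/mm
δ = F/k_eq = 1090/34.801 = 31.321 mm

31.3 mm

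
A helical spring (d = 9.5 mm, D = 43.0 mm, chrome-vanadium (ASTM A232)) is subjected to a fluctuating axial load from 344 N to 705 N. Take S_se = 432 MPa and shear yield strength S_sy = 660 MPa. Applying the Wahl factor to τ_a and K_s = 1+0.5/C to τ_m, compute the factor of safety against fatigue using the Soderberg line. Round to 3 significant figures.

5.42

C = D/d = 43.0/9.5 = 4.5263; K_W = (4C−1)/(4C−4)+0.615/C = 1.3486; K_s = 1+0.5/C = 1.1105
F_a = (F_max−F_min)/2 = 180.5 N; F_m = (F_max+F_min)/2 = 524.5 N
τ_a = K_W·8F_aD/(πd³) = 1.3486 × 23.052 = 31.087 MPa
τ_m = K_s·8F_mD/(πd³) = 1.1105 × 66.986 = 74.385 MPa
Soderberg: 1/n_f = τ_a/S_se + τ_m/S_sy = 31.087/432 + 74.385/660 = 0.07196 + 0.11271 = 0.18467
n_f = 1/0.18467 = 5.415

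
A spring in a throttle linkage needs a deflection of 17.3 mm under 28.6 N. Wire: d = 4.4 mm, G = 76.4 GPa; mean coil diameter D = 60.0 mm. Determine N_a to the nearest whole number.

Required rate k = F/δ = 28.6/17.3 = 1.6532 N/mm
N_a = Gd⁴/(8D³k) = (76.4×10³ × 4.4⁴)/(8 × 60.0³ × 1.6532)
    = 2.86355e+07 / 2.85669e+06 = 10.02 → 10 coils

10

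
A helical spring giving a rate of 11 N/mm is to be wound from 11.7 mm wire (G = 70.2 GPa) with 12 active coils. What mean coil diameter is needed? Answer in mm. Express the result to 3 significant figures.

108 mm

D = (Gd⁴/(8N_a·k))^(1/3) = (70.2×10³·11.7⁴/(8·12·11))^(1/3)
  = (1.24571e+06)^(1/3) = 107.5983 mm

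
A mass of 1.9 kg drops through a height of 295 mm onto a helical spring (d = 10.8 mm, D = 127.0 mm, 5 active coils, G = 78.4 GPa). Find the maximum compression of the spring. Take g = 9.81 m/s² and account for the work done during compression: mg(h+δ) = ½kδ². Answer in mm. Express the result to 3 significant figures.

k = Gd⁴/(8D³N_a) = (78.4×10³)(10.8⁴)/(8·127.0³·5) = 13.018 N/mm
W = mg = 1.9 × 9.81 = 18.639 N
½kδ² − Wδ − Wh = 0 → δ = (W + √(W² + 2kWh))/k
δ = (18.639 + √(347.41 + 143158))/13.018 = (18.639 + 378.82)/13.018 = 30.532 mm

30.5 mm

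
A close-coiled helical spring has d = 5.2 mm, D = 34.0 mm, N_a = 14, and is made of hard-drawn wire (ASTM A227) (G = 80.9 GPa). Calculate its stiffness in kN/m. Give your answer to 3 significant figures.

k = Gd⁴/(8D³N_a) = (80.9×10³ × 5.2⁴) / (8 × 34.0³ × 14)
  = 5.9151e+07 / 4.40205e+06 = 13.437 N/mm

13.4 kN/m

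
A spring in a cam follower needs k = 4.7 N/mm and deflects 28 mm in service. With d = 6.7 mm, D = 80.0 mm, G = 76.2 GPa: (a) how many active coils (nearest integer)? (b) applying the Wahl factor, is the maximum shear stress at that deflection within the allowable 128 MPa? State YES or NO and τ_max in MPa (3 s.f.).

(a) 8 coils; (b) YES, τ_max = 99.5 MPa

N_a = Gd⁴/(8D³k) = (76.2×10³)(6.7⁴)/(8·80.0³·4.7) = 7.976 → N_a = 8
Actual rate k = Gd⁴/(8D³·8) = 4.686 N/mm
Working load F = kδ = 4.686·28 = 131.21 N
C = 80.0/6.7 = 11.9403; K_W = (4C−1)/(4C−4)+0.615/C = 1.1201
τ_max = K_W·8FD/(πd³) = 1.1201·88.873 = 99.543 MPa
τ_max ≤ 128 MPa → acceptable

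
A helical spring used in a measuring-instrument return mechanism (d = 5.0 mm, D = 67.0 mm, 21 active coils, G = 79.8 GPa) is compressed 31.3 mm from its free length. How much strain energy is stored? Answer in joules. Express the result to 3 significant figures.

k = Gd⁴/(8D³N_a) = (79.8×10³)(5.0⁴)/(8·67.0³·21) = 0.98707 N/mm
U = ½kδ² = 0.5 × 0.98707 × 31.3² = 483.51 N·mm = 0.48351 J

0.484 J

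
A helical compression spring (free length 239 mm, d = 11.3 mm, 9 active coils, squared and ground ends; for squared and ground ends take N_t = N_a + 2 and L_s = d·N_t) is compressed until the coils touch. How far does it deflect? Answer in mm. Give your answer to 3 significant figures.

N_t = 11; L_s = 11.3·11 = 124.3 mm
δ_solid = L₀ − L_s = 239 − 124.3 = 114.7 mm

115 mm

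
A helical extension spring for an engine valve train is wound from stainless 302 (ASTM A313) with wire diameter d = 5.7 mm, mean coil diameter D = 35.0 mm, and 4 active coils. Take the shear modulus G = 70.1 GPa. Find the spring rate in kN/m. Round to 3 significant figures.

k = Gd⁴/(8D³N_a) = (70.1×10³ × 5.7⁴) / (8 × 35.0³ × 4)
  = 7.39976e+07 / 1.372e+06 = 53.934 N/mm

53.9 kN/m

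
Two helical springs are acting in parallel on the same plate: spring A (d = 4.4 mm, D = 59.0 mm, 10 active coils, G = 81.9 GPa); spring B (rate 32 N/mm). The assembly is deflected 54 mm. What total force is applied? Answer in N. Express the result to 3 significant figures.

k_A = Gd⁴/(8D³N_a) = (81.9×10³)(4.4⁴)/(8·59.0³·10) = 1.8683 N/mm
Parallel: k_eq = 1.8683 + 32 = 33.868 N/mm
F = k_eq·δ = 33.868·54 = 1828.9 N

1830 N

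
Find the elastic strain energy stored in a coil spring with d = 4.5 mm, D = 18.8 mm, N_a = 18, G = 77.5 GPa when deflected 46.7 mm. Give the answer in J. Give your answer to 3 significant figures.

k = Gd⁴/(8D³N_a) = (77.5×10³)(4.5⁴)/(8·18.8³·18) = 33.214 N/mm
U = ½kδ² = 0.5 × 33.214 × 46.7² = 36218 N·mm = 36.218 J

36.2 J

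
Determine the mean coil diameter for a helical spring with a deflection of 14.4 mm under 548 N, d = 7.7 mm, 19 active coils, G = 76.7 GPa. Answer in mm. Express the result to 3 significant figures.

Required rate k = F/δ = 548/14.4 = 38.056 N/mm
D = (Gd⁴/(8N_a·k))^(1/3) = (76.7×10³·7.7⁴/(8·19·38.056))^(1/3)
  = (46611.9)^(1/3) = 35.9886 mm

36.0 mm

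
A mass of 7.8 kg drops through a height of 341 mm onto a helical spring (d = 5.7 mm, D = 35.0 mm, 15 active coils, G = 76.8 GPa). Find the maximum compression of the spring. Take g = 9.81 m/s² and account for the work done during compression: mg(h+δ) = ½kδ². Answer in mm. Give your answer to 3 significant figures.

62.6 mm

k = Gd⁴/(8D³N_a) = (76.8×10³)(5.7⁴)/(8·35.0³·15) = 15.757 N/mm
W = mg = 7.8 × 9.81 = 76.518 N
½kδ² − Wδ − Wh = 0 → δ = (W + √(W² + 2kWh))/k
δ = (76.518 + √(5855 + 822287))/15.757 = (76.518 + 910.02)/15.757 = 62.609 mm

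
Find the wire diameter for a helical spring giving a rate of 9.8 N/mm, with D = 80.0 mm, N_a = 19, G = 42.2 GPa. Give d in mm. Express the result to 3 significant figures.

d = (8D³N_a·k / G)^(1/4) = (8·80.0³·19·9.8 / (42.2×10³))^0.25
  = (18073)^0.25 = 11.5946 mm

11.6 mm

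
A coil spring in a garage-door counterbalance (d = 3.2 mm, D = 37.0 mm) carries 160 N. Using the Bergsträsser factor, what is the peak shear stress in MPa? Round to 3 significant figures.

513 MPa

Spring index C = D/d = 37.0/3.2 = 11.5625
K_B = (4C+2)/(4C−3) = 48.250/43.250 = 1.1156
τ₀ = 8FD/(πd³) = 8·160·37.0/(π·3.2³) = 47360/102.94 = 460.06 MPa
τ_max = K·τ₀ = 1.1156 × 460.06 = 513.24 MPa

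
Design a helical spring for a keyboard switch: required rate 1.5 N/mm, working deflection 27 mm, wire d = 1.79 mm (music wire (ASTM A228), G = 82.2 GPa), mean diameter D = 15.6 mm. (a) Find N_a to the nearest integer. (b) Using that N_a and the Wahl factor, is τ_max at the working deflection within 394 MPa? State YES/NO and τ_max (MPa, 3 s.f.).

(a) 19 coils; (b) YES, τ_max = 319 MPa

N_a = Gd⁴/(8D³k) = (82.2×10³)(1.79⁴)/(8·15.6³·1.5) = 18.52 → N_a = 19
Actual rate k = Gd⁴/(8D³·19) = 1.4624 N/mm
Working load F = kδ = 1.4624·27 = 39.485 N
C = 15.6/1.79 = 8.7151; K_W = (4C−1)/(4C−4)+0.615/C = 1.1678
τ_max = K_W·8FD/(πd³) = 1.1678·273.49 = 319.37 MPa
τ_max ≤ 394 MPa → acceptable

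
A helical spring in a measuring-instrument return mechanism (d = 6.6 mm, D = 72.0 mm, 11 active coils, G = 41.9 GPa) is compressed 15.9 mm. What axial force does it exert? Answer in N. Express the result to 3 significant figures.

38.5 N

k = Gd⁴/(8D³N_a) = (41.9×10³)(6.6⁴)/(8·72.0³·11) = 2.4205 N/mm
F = k·δ = 2.4205 × 15.9 = 38.486 N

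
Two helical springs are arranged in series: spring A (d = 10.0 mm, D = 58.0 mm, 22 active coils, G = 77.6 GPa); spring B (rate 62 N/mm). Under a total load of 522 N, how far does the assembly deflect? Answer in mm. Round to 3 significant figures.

k_A = Gd⁴/(8D³N_a) = (77.6×10³)(10.0⁴)/(8·58.0³·22) = 22.598 N/mm
Series: 1/k_eq = 1/22.598 + 1/62 = 0.060381; k_eq = 16.561 N/mm
δ = F/k_eq = 522/16.561 = 31.519 mm

31.5 mm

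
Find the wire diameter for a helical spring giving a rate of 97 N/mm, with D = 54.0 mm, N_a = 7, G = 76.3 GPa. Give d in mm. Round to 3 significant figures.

10.3 mm

d = (8D³N_a·k / G)^(1/4) = (8·54.0³·7·97 / (76.3×10³))^0.25
  = (11210)^0.25 = 10.2897 mm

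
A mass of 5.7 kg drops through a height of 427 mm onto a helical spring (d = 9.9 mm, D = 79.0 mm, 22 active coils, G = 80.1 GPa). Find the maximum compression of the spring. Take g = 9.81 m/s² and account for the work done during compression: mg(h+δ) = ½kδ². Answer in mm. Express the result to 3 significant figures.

80.0 mm

k = Gd⁴/(8D³N_a) = (80.1×10³)(9.9⁴)/(8·79.0³·22) = 8.8671 N/mm
W = mg = 5.7 × 9.81 = 55.917 N
½kδ² − Wδ − Wh = 0 → δ = (W + √(W² + 2kWh))/k
δ = (55.917 + √(3126.7 + 423429))/8.8671 = (55.917 + 653.11)/8.8671 = 79.962 mm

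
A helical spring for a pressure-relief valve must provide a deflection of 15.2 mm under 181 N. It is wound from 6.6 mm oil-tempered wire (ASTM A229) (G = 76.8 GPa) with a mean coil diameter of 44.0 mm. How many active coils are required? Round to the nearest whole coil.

Required rate k = F/δ = 181/15.2 = 11.908 N/mm
N_a = Gd⁴/(8D³k) = (76.8×10³ × 6.6⁴)/(8 × 44.0³ × 11.908)
    = 1.45726e+08 / 8.1149e+06 = 17.96 → 18 coils

18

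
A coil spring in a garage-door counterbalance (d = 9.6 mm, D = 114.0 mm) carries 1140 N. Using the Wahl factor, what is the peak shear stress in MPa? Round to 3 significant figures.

Spring index C = D/d = 114.0/9.6 = 11.8750
K_W = (4C−1)/(4C−4) + 0.615/C = 46.500/43.500 + 0.0518 = 1.1208
τ₀ = 8FD/(πd³) = 8·1140·114.0/(π·9.6³) = 1.03968e+06/2779.5 = 374.06 MPa
τ_max = K·τ₀ = 1.1208 × 374.06 = 419.22 MPa

419 MPa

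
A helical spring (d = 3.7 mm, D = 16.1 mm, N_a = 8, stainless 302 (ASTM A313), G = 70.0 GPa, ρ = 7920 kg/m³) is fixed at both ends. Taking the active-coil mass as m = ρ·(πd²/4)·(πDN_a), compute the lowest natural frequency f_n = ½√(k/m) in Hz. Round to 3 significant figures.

k = Gd⁴/(8D³N_a) = (70.0×10³)(3.7⁴)/(8·16.1³·8) = 49.119 N/mm = 49119 N/m
Wire length L = πDN_a = π·16.1·8 = 404.64 mm
m = ρ·(πd²/4)·L = 7920 × 10.752×10⁻⁶ m² × 0.40464 m = 0.034458 kg
f_n = ½√(k/m) = 0.5·√(49119/0.034458) = 0.5·√(1.4255e+06) = 596.97 Hz

597 Hz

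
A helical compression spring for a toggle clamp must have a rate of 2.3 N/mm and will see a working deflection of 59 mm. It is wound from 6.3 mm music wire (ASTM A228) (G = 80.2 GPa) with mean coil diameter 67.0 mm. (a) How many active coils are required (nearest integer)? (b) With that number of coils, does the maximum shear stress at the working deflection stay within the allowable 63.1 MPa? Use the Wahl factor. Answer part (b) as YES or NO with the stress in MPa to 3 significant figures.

(a) 23 coils; (b) NO, τ_max = 104 MPa

N_a = Gd⁴/(8D³k) = (80.2×10³)(6.3⁴)/(8·67.0³·2.3) = 22.83 → N_a = 23
Actual rate k = Gd⁴/(8D³·23) = 2.2829 N/mm
Working load F = kδ = 2.2829·59 = 134.69 N
C = 67.0/6.3 = 10.6349; K_W = (4C−1)/(4C−4)+0.615/C = 1.1357
τ_max = K_W·8FD/(πd³) = 1.1357·91.905 = 104.37 MPa
τ_max > 63.1 MPa → exceeds allowable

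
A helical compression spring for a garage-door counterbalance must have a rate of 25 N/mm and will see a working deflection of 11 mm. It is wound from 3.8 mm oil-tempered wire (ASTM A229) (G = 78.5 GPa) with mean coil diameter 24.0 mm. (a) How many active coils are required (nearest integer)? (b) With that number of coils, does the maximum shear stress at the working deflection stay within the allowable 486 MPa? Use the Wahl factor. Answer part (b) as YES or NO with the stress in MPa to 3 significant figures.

(a) 6 coils; (b) YES, τ_max = 374 MPa

N_a = Gd⁴/(8D³k) = (78.5×10³)(3.8⁴)/(8·24.0³·25) = 5.92 → N_a = 6
Actual rate k = Gd⁴/(8D³·6) = 24.668 N/mm
Working load F = kδ = 24.668·11 = 271.34 N
C = 24.0/3.8 = 6.3158; K_W = (4C−1)/(4C−4)+0.615/C = 1.2385
τ_max = K_W·8FD/(πd³) = 1.2385·302.22 = 374.29 MPa
τ_max ≤ 486 MPa → acceptable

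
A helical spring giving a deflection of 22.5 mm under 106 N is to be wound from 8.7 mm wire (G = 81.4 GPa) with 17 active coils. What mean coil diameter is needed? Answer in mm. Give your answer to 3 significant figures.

90.0 mm

Required rate k = F/δ = 106/22.5 = 4.7111 N/mm
D = (Gd⁴/(8N_a·k))^(1/3) = (81.4×10³·8.7⁴/(8·17·4.7111))^(1/3)
  = (727845)^(1/3) = 89.9525 mm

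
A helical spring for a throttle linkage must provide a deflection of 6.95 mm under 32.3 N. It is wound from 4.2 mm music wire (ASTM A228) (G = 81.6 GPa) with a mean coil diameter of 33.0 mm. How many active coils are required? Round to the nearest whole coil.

19

Required rate k = F/δ = 32.3/6.95 = 4.6475 N/mm
N_a = Gd⁴/(8D³k) = (81.6×10³ × 4.2⁴)/(8 × 33.0³ × 4.6475)
    = 2.53914e+07 / 1.33613e+06 = 19 → 19 coils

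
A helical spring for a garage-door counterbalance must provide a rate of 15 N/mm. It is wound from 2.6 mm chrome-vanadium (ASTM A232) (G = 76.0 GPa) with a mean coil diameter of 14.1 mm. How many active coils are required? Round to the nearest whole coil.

N_a = Gd⁴/(8D³k) = (76.0×10³ × 2.6⁴)/(8 × 14.1³ × 15)
    = 3.47302e+06 / 336387 = 10.32 → 10 coils

10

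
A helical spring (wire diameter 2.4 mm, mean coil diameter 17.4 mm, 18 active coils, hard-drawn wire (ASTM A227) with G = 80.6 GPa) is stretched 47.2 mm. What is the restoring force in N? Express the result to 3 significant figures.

166 N

k = Gd⁴/(8D³N_a) = (80.6×10³)(2.4⁴)/(8·17.4³·18) = 3.5251 N/mm
F = k·δ = 3.5251 × 47.2 = 166.38 N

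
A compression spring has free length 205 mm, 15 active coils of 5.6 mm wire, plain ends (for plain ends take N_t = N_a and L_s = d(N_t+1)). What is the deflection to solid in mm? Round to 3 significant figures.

N_t = 15; L_s = 5.6·16 = 89.6 mm
δ_solid = L₀ − L_s = 205 − 89.6 = 115.4 mm

115 mm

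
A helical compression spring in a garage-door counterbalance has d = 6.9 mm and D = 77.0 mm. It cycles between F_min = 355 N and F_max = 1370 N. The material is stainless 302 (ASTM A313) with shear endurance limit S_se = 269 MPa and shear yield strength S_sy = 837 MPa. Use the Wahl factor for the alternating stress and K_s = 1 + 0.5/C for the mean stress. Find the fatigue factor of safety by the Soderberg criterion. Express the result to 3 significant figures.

C = D/d = 77.0/6.9 = 11.1594; K_W = (4C−1)/(4C−4)+0.615/C = 1.1289; K_s = 1+0.5/C = 1.0448
F_a = (F_max−F_min)/2 = 507.5 N; F_m = (F_max+F_min)/2 = 862.5 N
τ_a = K_W·8F_aD/(πd³) = 1.1289 × 302.91 = 341.97 MPa
τ_m = K_s·8F_mD/(πd³) = 1.0448 × 514.8 = 537.87 MPa
Soderberg: 1/n_f = τ_a/S_se + τ_m/S_sy = 341.97/269 + 537.87/837 = 1.27126 + 0.64262 = 1.9139
n_f = 1/1.9139 = 0.5225

0.522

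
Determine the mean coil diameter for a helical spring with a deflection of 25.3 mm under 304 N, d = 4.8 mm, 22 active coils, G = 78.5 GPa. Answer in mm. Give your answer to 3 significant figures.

Required rate k = F/δ = 304/25.3 = 12.016 N/mm
D = (Gd⁴/(8N_a·k))^(1/3) = (78.5×10³·4.8⁴/(8·22·12.016))^(1/3)
  = (19704.7)^(1/3) = 27.0099 mm

27.0 mm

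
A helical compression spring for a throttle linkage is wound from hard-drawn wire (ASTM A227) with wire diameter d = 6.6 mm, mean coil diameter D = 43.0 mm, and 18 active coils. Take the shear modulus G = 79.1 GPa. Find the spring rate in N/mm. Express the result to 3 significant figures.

13.1 N/mm

k = Gd⁴/(8D³N_a) = (79.1×10³ × 6.6⁴) / (8 × 43.0³ × 18)
  = 1.5009e+08 / 1.1449e+07 = 13.109 N/mm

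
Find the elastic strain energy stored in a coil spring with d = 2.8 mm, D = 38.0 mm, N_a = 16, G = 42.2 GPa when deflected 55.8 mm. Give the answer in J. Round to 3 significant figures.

0.575 J

k = Gd⁴/(8D³N_a) = (42.2×10³)(2.8⁴)/(8·38.0³·16) = 0.3693 N/mm
U = ½kδ² = 0.5 × 0.3693 × 55.8² = 574.94 N·mm = 0.57494 J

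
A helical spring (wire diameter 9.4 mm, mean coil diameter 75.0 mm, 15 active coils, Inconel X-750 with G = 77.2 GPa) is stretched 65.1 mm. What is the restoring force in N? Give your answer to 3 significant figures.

775 N

k = Gd⁴/(8D³N_a) = (77.2×10³)(9.4⁴)/(8·75.0³·15) = 11.906 N/mm
F = k·δ = 11.906 × 65.1 = 775.08 N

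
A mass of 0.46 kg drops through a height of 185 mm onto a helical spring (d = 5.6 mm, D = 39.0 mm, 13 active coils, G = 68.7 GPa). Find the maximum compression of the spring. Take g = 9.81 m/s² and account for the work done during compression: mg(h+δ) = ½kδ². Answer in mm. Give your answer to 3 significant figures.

k = Gd⁴/(8D³N_a) = (68.7×10³)(5.6⁴)/(8·39.0³·13) = 10.952 N/mm
W = mg = 0.46 × 9.81 = 4.5126 N
½kδ² − Wδ − Wh = 0 → δ = (W + √(W² + 2kWh))/k
δ = (4.5126 + √(20.364 + 18285.6))/10.952 = (4.5126 + 135.3)/10.952 = 12.766 mm

12.8 mm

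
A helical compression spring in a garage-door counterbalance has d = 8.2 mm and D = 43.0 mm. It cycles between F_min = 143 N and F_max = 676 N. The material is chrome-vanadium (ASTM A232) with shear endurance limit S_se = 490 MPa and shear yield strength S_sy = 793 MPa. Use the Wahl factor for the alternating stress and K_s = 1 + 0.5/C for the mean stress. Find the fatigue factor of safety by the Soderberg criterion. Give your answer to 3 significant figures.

C = D/d = 43.0/8.2 = 5.2439; K_W = (4C−1)/(4C−4)+0.615/C = 1.2940; K_s = 1+0.5/C = 1.0953
F_a = (F_max−F_min)/2 = 266.5 N; F_m = (F_max+F_min)/2 = 409.5 N
τ_a = K_W·8F_aD/(πd³) = 1.2940 × 52.925 = 68.486 MPa
τ_m = K_s·8F_mD/(πd³) = 1.0953 × 81.324 = 89.079 MPa
Soderberg: 1/n_f = τ_a/S_se + τ_m/S_sy = 68.486/490 + 89.079/793 = 0.13977 + 0.11233 = 0.2521
n_f = 1/0.2521 = 3.967

3.97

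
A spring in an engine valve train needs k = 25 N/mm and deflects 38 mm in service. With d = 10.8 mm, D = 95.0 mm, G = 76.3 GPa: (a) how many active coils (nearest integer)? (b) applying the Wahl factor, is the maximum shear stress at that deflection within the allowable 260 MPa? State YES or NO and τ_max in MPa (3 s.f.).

N_a = Gd⁴/(8D³k) = (76.3×10³)(10.8⁴)/(8·95.0³·25) = 6.054 → N_a = 6
Actual rate k = Gd⁴/(8D³·6) = 25.224 N/mm
Working load F = kδ = 25.224·38 = 958.5 N
C = 95.0/10.8 = 8.7963; K_W = (4C−1)/(4C−4)+0.615/C = 1.1661
τ_max = K_W·8FD/(πd³) = 1.1661·184.07 = 214.65 MPa
τ_max ≤ 260 MPa → acceptable

(a) 6 coils; (b) YES, τ_max = 215 MPa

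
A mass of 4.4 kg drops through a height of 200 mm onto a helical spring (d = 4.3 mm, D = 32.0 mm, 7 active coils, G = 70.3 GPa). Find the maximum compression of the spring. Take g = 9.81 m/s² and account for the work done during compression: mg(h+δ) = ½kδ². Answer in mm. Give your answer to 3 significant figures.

k = Gd⁴/(8D³N_a) = (70.3×10³)(4.3⁴)/(8·32.0³·7) = 13.098 N/mm
W = mg = 4.4 × 9.81 = 43.164 N
½kδ² − Wδ − Wh = 0 → δ = (W + √(W² + 2kWh))/k
δ = (43.164 + √(1863.1 + 226138))/13.098 = (43.164 + 477.49)/13.098 = 39.752 mm

39.8 mm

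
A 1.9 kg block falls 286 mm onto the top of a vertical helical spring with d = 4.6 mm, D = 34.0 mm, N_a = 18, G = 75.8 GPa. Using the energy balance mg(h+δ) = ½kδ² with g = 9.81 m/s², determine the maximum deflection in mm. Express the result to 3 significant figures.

k = Gd⁴/(8D³N_a) = (75.8×10³)(4.6⁴)/(8·34.0³·18) = 5.9965 N/mm
W = mg = 1.9 × 9.81 = 18.639 N
½kδ² − Wδ − Wh = 0 → δ = (W + √(W² + 2kWh))/k
δ = (18.639 + √(347.41 + 63932.2))/5.9965 = (18.639 + 253.53)/5.9965 = 45.388 mm

45.4 mm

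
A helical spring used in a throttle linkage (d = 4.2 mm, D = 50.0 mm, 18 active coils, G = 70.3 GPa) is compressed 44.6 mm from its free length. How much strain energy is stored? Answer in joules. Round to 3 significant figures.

k = Gd⁴/(8D³N_a) = (70.3×10³)(4.2⁴)/(8·50.0³·18) = 1.2153 N/mm
U = ½kδ² = 0.5 × 1.2153 × 44.6² = 1208.7 N·mm = 1.2087 J

1.21 J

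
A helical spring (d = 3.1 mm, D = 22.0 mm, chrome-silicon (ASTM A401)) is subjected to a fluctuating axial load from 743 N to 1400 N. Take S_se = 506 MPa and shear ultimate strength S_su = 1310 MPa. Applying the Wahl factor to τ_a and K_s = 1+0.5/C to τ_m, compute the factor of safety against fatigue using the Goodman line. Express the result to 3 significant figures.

C = D/d = 22.0/3.1 = 7.0968; K_W = (4C−1)/(4C−4)+0.615/C = 1.2097; K_s = 1+0.5/C = 1.0705
F_a = (F_max−F_min)/2 = 328.5 N; F_m = (F_max+F_min)/2 = 1071.5 N
τ_a = K_W·8F_aD/(πd³) = 1.2097 × 617.75 = 747.28 MPa
τ_m = K_s·8F_mD/(πd³) = 1.0705 × 2015 = 2156.9 MPa
Goodman: 1/n_f = τ_a/S_se + τ_m/S_su = 747.28/506 + 2156.9/1310 = 1.47683 + 1.64652 = 3.1234
n_f = 1/3.1234 = 0.3202

0.320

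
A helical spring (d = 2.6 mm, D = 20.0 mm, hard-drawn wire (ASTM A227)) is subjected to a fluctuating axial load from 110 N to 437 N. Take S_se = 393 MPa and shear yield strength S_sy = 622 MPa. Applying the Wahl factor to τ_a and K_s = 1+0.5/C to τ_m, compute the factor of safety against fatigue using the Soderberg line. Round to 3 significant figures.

C = D/d = 20.0/2.6 = 7.6923; K_W = (4C−1)/(4C−4)+0.615/C = 1.1920; K_s = 1+0.5/C = 1.0650
F_a = (F_max−F_min)/2 = 163.5 N; F_m = (F_max+F_min)/2 = 273.5 N
τ_a = K_W·8F_aD/(πd³) = 1.1920 × 473.77 = 564.74 MPa
τ_m = K_s·8F_mD/(πd³) = 1.0650 × 792.51 = 844.03 MPa
Soderberg: 1/n_f = τ_a/S_se + τ_m/S_sy = 564.74/393 + 844.03/622 = 1.43701 + 1.35696 = 2.794
n_f = 1/2.794 = 0.3579

0.358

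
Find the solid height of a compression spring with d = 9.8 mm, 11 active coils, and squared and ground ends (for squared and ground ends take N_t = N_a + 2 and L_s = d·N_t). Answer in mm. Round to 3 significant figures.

127 mm

squared and ground ends: N_t = N_a + 2 = 11 + 2 = 13
L_s = d·N_t = 9.8 × 13 = 127.4 mm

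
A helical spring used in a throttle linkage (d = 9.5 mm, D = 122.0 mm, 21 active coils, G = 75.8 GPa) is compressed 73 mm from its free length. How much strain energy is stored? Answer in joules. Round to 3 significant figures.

5.39 J

k = Gd⁴/(8D³N_a) = (75.8×10³)(9.5⁴)/(8·122.0³·21) = 2.0238 N/mm
U = ½kδ² = 0.5 × 2.0238 × 73² = 5392.5 N·mm = 5.3925 J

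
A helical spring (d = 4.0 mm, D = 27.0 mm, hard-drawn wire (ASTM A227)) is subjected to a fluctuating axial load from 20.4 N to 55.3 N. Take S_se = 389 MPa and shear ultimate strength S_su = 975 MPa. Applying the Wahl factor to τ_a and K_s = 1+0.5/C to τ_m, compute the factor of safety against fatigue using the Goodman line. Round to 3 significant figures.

9.65

C = D/d = 27.0/4.0 = 6.7500; K_W = (4C−1)/(4C−4)+0.615/C = 1.2215; K_s = 1+0.5/C = 1.0741
F_a = (F_max−F_min)/2 = 17.45 N; F_m = (F_max+F_min)/2 = 37.85 N
τ_a = K_W·8F_aD/(πd³) = 1.2215 × 18.746 = 22.9 MPa
τ_m = K_s·8F_mD/(πd³) = 1.0741 × 40.662 = 43.674 MPa
Goodman: 1/n_f = τ_a/S_se + τ_m/S_su = 22.9/389 + 43.674/975 = 0.05887 + 0.04479 = 0.10366
n_f = 1/0.10366 = 9.647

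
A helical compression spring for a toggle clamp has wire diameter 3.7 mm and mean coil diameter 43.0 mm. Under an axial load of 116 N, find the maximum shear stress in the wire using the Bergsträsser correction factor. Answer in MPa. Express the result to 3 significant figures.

280 MPa

Spring index C = D/d = 43.0/3.7 = 11.6216
K_B = (4C+2)/(4C−3) = 48.486/43.486 = 1.1150
τ₀ = 8FD/(πd³) = 8·116·43.0/(π·3.7³) = 39904/159.13 = 250.76 MPa
τ_max = K·τ₀ = 1.1150 × 250.76 = 279.59 MPa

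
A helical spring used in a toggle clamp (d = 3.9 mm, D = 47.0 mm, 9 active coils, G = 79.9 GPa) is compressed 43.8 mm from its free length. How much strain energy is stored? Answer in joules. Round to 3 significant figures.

k = Gd⁴/(8D³N_a) = (79.9×10³)(3.9⁴)/(8·47.0³·9) = 2.4727 N/mm
U = ½kδ² = 0.5 × 2.4727 × 43.8² = 2371.9 N·mm = 2.3719 J

2.37 J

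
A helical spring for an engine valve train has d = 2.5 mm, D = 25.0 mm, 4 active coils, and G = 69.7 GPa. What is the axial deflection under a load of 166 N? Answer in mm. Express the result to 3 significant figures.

30.5 mm

k = Gd⁴/(8D³N_a) = (69.7×10³)(2.5⁴)/(8·25.0³·4) = 5.4453 N/mm
δ = F/k = 166 / 5.4453 = 30.485 mm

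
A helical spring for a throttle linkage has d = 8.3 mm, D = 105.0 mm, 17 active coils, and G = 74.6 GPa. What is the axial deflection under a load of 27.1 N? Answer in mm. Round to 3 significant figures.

k = Gd⁴/(8D³N_a) = (74.6×10³)(8.3⁴)/(8·105.0³·17) = 2.2488 N/mm
δ = F/k = 27.1 / 2.2488 = 12.051 mm

12.1 mm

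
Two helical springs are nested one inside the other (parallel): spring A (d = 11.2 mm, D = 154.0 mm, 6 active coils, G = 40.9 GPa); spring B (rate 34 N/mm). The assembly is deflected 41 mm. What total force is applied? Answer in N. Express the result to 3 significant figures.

1540 N

k_A = Gd⁴/(8D³N_a) = (40.9×10³)(11.2⁴)/(8·154.0³·6) = 3.6711 N/mm
Parallel: k_eq = 3.6711 + 34 = 37.671 N/mm
F = k_eq·δ = 37.671·41 = 1544.5 N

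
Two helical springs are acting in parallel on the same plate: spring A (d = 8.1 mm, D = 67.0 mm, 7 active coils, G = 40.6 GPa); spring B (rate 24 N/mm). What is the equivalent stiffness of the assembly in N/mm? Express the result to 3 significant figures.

34.4 N/mm

k_A = Gd⁴/(8D³N_a) = (40.6×10³)(8.1⁴)/(8·67.0³·7) = 10.377 N/mm
Parallel: k_eq = 10.377 + 24 = 34.377 N/mm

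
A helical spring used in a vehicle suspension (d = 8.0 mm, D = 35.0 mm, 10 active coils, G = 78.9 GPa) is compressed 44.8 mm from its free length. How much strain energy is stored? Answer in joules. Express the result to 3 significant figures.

94.6 J

k = Gd⁴/(8D³N_a) = (78.9×10³)(8.0⁴)/(8·35.0³·10) = 94.22 N/mm
U = ½kδ² = 0.5 × 94.22 × 44.8² = 94552 N·mm = 94.552 J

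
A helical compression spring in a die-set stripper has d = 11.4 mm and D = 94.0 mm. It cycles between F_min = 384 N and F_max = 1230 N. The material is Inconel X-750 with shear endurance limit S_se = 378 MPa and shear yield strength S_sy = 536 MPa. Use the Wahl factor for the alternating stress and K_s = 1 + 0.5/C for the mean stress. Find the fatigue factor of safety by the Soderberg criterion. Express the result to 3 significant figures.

2.12

C = D/d = 94.0/11.4 = 8.2456; K_W = (4C−1)/(4C−4)+0.615/C = 1.1781; K_s = 1+0.5/C = 1.0606
F_a = (F_max−F_min)/2 = 423 N; F_m = (F_max+F_min)/2 = 807 N
τ_a = K_W·8F_aD/(πd³) = 1.1781 × 68.343 = 80.515 MPa
τ_m = K_s·8F_mD/(πd³) = 1.0606 × 130.38 = 138.29 MPa
Soderberg: 1/n_f = τ_a/S_se + τ_m/S_sy = 80.515/378 + 138.29/536 = 0.21300 + 0.25801 = 0.47101
n_f = 1/0.47101 = 2.123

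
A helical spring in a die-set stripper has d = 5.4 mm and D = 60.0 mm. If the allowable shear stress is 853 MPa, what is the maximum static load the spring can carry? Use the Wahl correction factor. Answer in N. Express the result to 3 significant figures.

778 N

C = D/d = 60.0/5.4 = 11.1111
K_W = (4C−1)/(4C−4) + 0.615/C = 43.444/40.444 + 0.0554 = 1.1295
τ_max = K·8FD/(πd³) → F_max = τ_allow·πd³/(8DK)
F_max = 853·π·5.4³/(8·60.0·1.1295) = 4.2197e+05/542.17 = 778.29 N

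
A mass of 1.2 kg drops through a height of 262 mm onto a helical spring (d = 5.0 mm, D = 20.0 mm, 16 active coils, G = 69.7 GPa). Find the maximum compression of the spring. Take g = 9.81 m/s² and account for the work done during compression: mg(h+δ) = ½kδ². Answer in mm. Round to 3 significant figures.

12.3 mm

k = Gd⁴/(8D³N_a) = (69.7×10³)(5.0⁴)/(8·20.0³·16) = 42.542 N/mm
W = mg = 1.2 × 9.81 = 11.772 N
½kδ² − Wδ − Wh = 0 → δ = (W + √(W² + 2kWh))/k
δ = (11.772 + √(138.58 + 262418))/42.542 = (11.772 + 512.4)/42.542 = 12.322 mm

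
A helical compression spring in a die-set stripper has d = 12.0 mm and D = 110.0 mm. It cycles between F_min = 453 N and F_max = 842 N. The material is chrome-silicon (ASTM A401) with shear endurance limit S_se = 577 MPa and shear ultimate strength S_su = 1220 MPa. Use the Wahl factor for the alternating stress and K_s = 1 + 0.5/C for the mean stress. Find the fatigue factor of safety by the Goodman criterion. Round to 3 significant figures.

C = D/d = 110.0/12.0 = 9.1667; K_W = (4C−1)/(4C−4)+0.615/C = 1.1589; K_s = 1+0.5/C = 1.0545
F_a = (F_max−F_min)/2 = 194.5 N; F_m = (F_max+F_min)/2 = 647.5 N
τ_a = K_W·8F_aD/(πd³) = 1.1589 × 31.529 = 36.54 MPa
τ_m = K_s·8F_mD/(πd³) = 1.0545 × 104.96 = 110.69 MPa
Goodman: 1/n_f = τ_a/S_se + τ_m/S_su = 36.54/577 + 110.69/1220 = 0.06333 + 0.09073 = 0.15405
n_f = 1/0.15405 = 6.491

6.49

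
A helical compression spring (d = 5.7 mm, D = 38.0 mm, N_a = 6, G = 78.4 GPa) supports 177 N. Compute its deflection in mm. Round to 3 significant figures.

5.63 mm

k = Gd⁴/(8D³N_a) = (78.4×10³)(5.7⁴)/(8·38.0³·6) = 31.421 N/mm
δ = F/k = 177 / 31.421 = 5.6331 mm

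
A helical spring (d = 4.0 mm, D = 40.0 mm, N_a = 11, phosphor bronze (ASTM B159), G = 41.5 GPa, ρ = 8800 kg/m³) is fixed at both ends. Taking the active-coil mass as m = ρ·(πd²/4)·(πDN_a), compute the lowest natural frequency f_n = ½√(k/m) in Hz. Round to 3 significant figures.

55.5 Hz

k = Gd⁴/(8D³N_a) = (41.5×10³)(4.0⁴)/(8·40.0³·11) = 1.8864 N/mm = 1886.4 N/m
Wire length L = πDN_a = π·40.0·11 = 1382.3 mm
m = ρ·(πd²/4)·L = 8800 × 12.566×10⁻⁶ m² × 1.3823 m = 0.15286 kg
f_n = ½√(k/m) = 0.5·√(1886.4/0.15286) = 0.5·√(12340) = 55.544 Hz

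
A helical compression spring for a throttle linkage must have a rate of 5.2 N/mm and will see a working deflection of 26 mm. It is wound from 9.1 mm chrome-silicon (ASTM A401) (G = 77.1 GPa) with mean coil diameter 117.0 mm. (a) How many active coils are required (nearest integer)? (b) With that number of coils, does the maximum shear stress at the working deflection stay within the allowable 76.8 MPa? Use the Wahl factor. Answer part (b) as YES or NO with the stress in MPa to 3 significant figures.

(a) 8 coils; (b) YES, τ_max = 58.9 MPa

N_a = Gd⁴/(8D³k) = (77.1×10³)(9.1⁴)/(8·117.0³·5.2) = 7.935 → N_a = 8
Actual rate k = Gd⁴/(8D³·8) = 5.158 N/mm
Working load F = kδ = 5.158·26 = 134.11 N
C = 117.0/9.1 = 12.8571; K_W = (4C−1)/(4C−4)+0.615/C = 1.1111
τ_max = K_W·8FD/(πd³) = 1.1111·53.022 = 58.912 MPa
τ_max ≤ 76.8 MPa → acceptable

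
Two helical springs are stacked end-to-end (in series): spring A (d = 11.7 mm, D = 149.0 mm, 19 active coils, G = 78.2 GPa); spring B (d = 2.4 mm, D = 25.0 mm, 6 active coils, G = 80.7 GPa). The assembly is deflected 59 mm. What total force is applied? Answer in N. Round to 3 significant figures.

94.7 N

k_A = Gd⁴/(8D³N_a) = (78.2×10³)(11.7⁴)/(8·149.0³·19) = 2.9144 N/mm
k_B = Gd⁴/(8D³N_a) = (80.7×10³)(2.4⁴)/(8·25.0³·6) = 3.5699 N/mm
Series: 1/k_eq = 1/2.9144 + 1/3.5699 = 0.62324; k_eq = 1.6045 N/mm
F = k_eq·δ = 1.6045·59 = 94.666 N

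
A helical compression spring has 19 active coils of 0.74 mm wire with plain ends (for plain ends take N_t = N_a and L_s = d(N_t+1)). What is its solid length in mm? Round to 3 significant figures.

plain ends: N_t = N_a = 19
L_s = d·(N_t+1) = 0.74 × 20 = 14.8 mm

14.8 mm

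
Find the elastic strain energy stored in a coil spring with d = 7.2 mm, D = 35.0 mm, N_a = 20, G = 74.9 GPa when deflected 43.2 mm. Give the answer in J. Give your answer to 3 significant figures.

k = Gd⁴/(8D³N_a) = (74.9×10³)(7.2⁴)/(8·35.0³·20) = 29.342 N/mm
U = ½kδ² = 0.5 × 29.342 × 43.2² = 27379 N·mm = 27.379 J

27.4 J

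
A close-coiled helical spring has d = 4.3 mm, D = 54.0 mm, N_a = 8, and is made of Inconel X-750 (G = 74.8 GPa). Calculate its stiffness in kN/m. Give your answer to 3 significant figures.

2.54 kN/m

k = Gd⁴/(8D³N_a) = (74.8×10³ × 4.3⁴) / (8 × 54.0³ × 8)
  = 2.55726e+07 / 1.00777e+07 = 2.5375 N/mm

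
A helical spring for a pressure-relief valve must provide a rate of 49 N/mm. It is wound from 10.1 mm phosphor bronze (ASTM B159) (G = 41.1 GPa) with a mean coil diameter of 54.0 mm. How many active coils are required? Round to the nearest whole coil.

7

N_a = Gd⁴/(8D³k) = (41.1×10³ × 10.1⁴)/(8 × 54.0³ × 49)
    = 4.27688e+08 / 6.17259e+07 = 6.929 → 7 coils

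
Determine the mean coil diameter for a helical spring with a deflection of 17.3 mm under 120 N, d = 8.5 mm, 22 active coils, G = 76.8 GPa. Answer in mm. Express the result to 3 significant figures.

69.0 mm

Required rate k = F/δ = 120/17.3 = 6.9364 N/mm
D = (Gd⁴/(8N_a·k))^(1/3) = (76.8×10³·8.5⁴/(8·22·6.9364))^(1/3)
  = (328389)^(1/3) = 68.9916 mm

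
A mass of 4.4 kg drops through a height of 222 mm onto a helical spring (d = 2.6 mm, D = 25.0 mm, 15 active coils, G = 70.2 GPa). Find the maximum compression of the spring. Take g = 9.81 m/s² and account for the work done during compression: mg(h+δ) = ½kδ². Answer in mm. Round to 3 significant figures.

k = Gd⁴/(8D³N_a) = (70.2×10³)(2.6⁴)/(8·25.0³·15) = 1.7109 N/mm
W = mg = 4.4 × 9.81 = 43.164 N
½kδ² − Wδ − Wh = 0 → δ = (W + √(W² + 2kWh))/k
δ = (43.164 + √(1863.1 + 32789.4))/1.7109 = (43.164 + 186.15)/1.7109 = 134.03 mm

134 mm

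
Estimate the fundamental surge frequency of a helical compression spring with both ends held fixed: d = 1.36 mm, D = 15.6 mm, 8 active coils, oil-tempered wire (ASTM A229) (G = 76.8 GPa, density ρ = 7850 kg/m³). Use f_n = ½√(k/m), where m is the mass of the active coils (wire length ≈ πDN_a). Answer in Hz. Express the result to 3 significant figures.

k = Gd⁴/(8D³N_a) = (76.8×10³)(1.36⁴)/(8·15.6³·8) = 1.0813 N/mm = 1081.3 N/m
Wire length L = πDN_a = π·15.6·8 = 392.07 mm
m = ρ·(πd²/4)·L = 7850 × 1.4527×10⁻⁶ m² × 0.39207 m = 0.004471 kg
f_n = ½√(k/m) = 0.5·√(1081.3/0.004471) = 0.5·√(2.4186e+05) = 245.9 Hz

246 Hz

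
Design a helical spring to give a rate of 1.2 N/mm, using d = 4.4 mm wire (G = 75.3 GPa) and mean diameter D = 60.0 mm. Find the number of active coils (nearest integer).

14

N_a = Gd⁴/(8D³k) = (75.3×10³ × 4.4⁴)/(8 × 60.0³ × 1.2)
    = 2.82232e+07 / 2.0736e+06 = 13.61 → 14 coils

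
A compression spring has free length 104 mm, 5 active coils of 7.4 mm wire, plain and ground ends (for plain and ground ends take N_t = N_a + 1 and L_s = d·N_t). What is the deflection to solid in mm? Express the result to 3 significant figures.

59.6 mm

N_t = 6; L_s = 7.4·6 = 44.4 mm
δ_solid = L₀ − L_s = 104 − 44.4 = 59.6 mm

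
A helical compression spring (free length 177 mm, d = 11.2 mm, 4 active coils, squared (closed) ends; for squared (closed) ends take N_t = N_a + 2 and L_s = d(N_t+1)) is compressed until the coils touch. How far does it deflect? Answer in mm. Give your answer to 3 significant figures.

N_t = 6; L_s = 11.2·7 = 78.4 mm
δ_solid = L₀ − L_s = 177 − 78.4 = 98.6 mm

98.6 mm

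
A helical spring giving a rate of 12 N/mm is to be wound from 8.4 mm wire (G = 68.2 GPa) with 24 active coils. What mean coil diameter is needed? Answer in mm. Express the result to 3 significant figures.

D = (Gd⁴/(8N_a·k))^(1/3) = (68.2×10³·8.4⁴/(8·24·12))^(1/3)
  = (147373)^(1/3) = 52.8210 mm

52.8 mm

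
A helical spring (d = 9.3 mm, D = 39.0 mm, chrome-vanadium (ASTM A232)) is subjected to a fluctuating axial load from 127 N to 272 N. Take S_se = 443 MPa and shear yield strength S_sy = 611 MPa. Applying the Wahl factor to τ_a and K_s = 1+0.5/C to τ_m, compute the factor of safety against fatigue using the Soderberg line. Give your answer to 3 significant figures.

C = D/d = 39.0/9.3 = 4.1935; K_W = (4C−1)/(4C−4)+0.615/C = 1.3815; K_s = 1+0.5/C = 1.1192
F_a = (F_max−F_min)/2 = 72.5 N; F_m = (F_max+F_min)/2 = 199.5 N
τ_a = K_W·8F_aD/(πd³) = 1.3815 × 8.9515 = 12.366 MPa
τ_m = K_s·8F_mD/(πd³) = 1.1192 × 24.632 = 27.569 MPa
Soderberg: 1/n_f = τ_a/S_se + τ_m/S_sy = 12.366/443 + 27.569/611 = 0.02792 + 0.04512 = 0.073036
n_f = 1/0.073036 = 13.69

13.7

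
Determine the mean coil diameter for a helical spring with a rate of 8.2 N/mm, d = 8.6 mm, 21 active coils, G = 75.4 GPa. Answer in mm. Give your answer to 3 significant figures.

D = (Gd⁴/(8N_a·k))^(1/3) = (75.4×10³·8.6⁴/(8·21·8.2))^(1/3)
  = (299393)^(1/3) = 66.8981 mm

66.9 mm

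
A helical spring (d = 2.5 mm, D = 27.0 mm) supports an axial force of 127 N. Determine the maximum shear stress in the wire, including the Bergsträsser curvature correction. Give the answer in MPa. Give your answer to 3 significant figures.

628 MPa

Spring index C = D/d = 27.0/2.5 = 10.8000
K_B = (4C+2)/(4C−3) = 45.200/40.200 = 1.1244
τ₀ = 8FD/(πd³) = 8·127·27.0/(π·2.5³) = 27432/49.087 = 558.84 MPa
τ_max = K·τ₀ = 1.1244 × 558.84 = 628.35 MPa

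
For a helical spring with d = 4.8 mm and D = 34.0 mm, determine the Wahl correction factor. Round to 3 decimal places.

C = D/d = 34.0/4.8 = 7.0833
K_W = (4C−1)/(4C−4) + 0.615/C = 27.333/24.333 + 0.0868 = 1.2101

1.210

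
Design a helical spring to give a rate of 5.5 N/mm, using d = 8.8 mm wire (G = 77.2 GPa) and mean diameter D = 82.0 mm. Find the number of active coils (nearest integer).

19

N_a = Gd⁴/(8D³k) = (77.2×10³ × 8.8⁴)/(8 × 82.0³ × 5.5)
    = 4.62965e+08 / 2.42602e+07 = 19.08 → 19 coils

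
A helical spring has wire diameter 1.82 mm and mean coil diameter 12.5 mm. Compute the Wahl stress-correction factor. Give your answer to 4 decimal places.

1.2174

C = D/d = 12.5/1.82 = 6.8681
K_W = (4C−1)/(4C−4) + 0.615/C = 26.473/23.473 + 0.0895 = 1.2174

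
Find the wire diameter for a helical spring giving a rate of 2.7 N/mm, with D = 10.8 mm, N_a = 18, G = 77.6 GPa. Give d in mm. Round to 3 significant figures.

d = (8D³N_a·k / G)^(1/4) = (8·10.8³·18·2.7 / (77.6×10³))^0.25
  = (6.3115)^0.25 = 1.5850 mm

1.59 mm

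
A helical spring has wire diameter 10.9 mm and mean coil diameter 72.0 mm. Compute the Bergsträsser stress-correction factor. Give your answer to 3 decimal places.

1.213

C = D/d = 72.0/10.9 = 6.6055
K_B = (4C+2)/(4C−3) = 28.422/23.422 = 1.2135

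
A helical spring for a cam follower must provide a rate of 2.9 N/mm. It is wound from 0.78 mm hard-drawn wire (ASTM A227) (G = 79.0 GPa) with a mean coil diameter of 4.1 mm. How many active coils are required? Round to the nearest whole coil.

N_a = Gd⁴/(8D³k) = (79.0×10³ × 0.78⁴)/(8 × 4.1³ × 2.9)
    = 29241.9 / 1598.97 = 18.29 → 18 coils

18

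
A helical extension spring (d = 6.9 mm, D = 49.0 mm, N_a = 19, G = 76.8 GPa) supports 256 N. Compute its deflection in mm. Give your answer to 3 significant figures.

k = Gd⁴/(8D³N_a) = (76.8×10³)(6.9⁴)/(8·49.0³·19) = 9.7348 N/mm
δ = F/k = 256 / 9.7348 = 26.297 mm

26.3 mm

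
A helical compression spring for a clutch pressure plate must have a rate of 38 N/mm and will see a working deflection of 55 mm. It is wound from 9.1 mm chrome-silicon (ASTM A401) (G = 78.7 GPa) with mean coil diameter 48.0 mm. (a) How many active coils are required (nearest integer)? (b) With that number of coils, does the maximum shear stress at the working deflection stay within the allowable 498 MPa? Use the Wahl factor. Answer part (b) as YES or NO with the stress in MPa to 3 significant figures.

(a) 16 coils; (b) YES, τ_max = 439 MPa

N_a = Gd⁴/(8D³k) = (78.7×10³)(9.1⁴)/(8·48.0³·38) = 16.05 → N_a = 16
Actual rate k = Gd⁴/(8D³·16) = 38.125 N/mm
Working load F = kδ = 38.125·55 = 2096.9 N
C = 48.0/9.1 = 5.2747; K_W = (4C−1)/(4C−4)+0.615/C = 1.2920
τ_max = K_W·8FD/(πd³) = 1.2920·340.12 = 439.44 MPa
τ_max ≤ 498 MPa → acceptable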